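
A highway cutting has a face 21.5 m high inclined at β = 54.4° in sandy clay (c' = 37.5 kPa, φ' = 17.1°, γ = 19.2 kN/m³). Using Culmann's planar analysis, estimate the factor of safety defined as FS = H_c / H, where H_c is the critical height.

H_c = (4c'/γ) · sinβ cosφ' / [1 − cos(β − φ')]
    = (4·37.5/19.2) · sin54.4°·cos17.1° / [1 − cos37.3°]
    = 7.812 · 0.7772 / 0.2045 = 29.69 m
FS = H_c / H = 29.69 / 21.5 = 1.381

FS = 1.38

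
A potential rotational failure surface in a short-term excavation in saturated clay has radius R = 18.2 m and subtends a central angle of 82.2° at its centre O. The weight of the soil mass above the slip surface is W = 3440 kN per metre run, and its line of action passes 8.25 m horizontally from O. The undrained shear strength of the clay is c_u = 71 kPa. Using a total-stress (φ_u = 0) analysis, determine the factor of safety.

Taking moments about the centre O, the resisting moment is provided by the undrained shear strength acting along the arc:
Arc length L_a = R·θ = 18.2·(82.2°·π/180) = 18.2·1.4347 = 26.11 m
M_R = c_u·L_a·R = 71·26.11·18.2 = 33740.4 kN·m/m
M_D = W·d = 3440·8.25 = 28380.0 kN·m/m
FS = M_R / M_D = 33740.4 / 28380.0 = 1.189

FS = 1.19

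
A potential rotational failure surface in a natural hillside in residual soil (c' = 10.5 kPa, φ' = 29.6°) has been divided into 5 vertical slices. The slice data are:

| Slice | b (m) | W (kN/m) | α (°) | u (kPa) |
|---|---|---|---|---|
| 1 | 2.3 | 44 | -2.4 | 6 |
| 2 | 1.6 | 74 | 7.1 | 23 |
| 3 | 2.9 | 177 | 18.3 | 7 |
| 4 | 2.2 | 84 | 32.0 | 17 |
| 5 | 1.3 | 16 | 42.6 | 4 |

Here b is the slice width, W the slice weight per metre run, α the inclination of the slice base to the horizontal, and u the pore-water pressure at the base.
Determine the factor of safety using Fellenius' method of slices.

Ordinary method of slices: FS = Σ[c'·Δl_i + (W_i cosα_i − u_i·Δl_i)·tanφ'] / Σ W_i sinα_i, with Δl_i = b_i / cosα_i.
Slice 1: Δl = 2.3/cos(-2.4°) = 2.302 m; N'_1 = 44·cos(-2.4°) − 6·2.302 = 30.1; c'Δl = 24.17; W sinα = -1.8
Slice 2: Δl = 1.6/cos7.1° = 1.612 m; N'_2 = 74·cos7.1° − 23·1.612 = 36.3; c'Δl = 16.93; W sinα = 9.1
Slice 3: Δl = 2.9/cos18.3° = 3.054 m; N'_3 = 177·cos18.3° − 7·3.054 = 146.7; c'Δl = 32.07; W sinα = 55.6
Slice 4: Δl = 2.2/cos32.0° = 2.594 m; N'_4 = 84·cos32.0° − 17·2.594 = 27.1; c'Δl = 27.24; W sinα = 44.5
Slice 5: Δl = 1.3/cos42.6° = 1.766 m; N'_5 = 16·cos42.6° − 4·1.766 = 4.7; c'Δl = 18.54; W sinα = 10.8
Σc'Δl = 119.0 kN/m; ΣN' = 245.0 kN/m; ΣW sinα = 118.2 kN/m
Resisting = 119.0 + 245.0·tan29.6° = 119.0 + 139.2 = 258.1 kN/m
FS = 258.1 / 118.2 = 2.184

FS = 2.18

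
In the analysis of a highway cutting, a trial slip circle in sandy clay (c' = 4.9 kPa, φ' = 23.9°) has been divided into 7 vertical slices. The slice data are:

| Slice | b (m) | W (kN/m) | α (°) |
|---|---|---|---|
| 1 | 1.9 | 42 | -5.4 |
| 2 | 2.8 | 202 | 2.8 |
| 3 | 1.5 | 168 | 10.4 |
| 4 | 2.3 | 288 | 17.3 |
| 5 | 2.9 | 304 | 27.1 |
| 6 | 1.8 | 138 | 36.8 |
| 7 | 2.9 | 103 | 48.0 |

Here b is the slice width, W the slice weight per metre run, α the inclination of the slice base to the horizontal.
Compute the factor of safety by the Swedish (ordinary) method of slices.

FS = 1.41

Ordinary method of slices: FS = Σ[c'·Δl_i + (W_i cosα_i)·tanφ'] / Σ W_i sinα_i, with Δl_i = b_i / cosα_i.
Slice 1: Δl = 1.9/cos(-5.4°) = 1.908 m; N'_1 = 42·cos(-5.4°) = 41.8; c'Δl = 9.35; W sinα = -4.0
Slice 2: Δl = 2.8/cos2.8° = 2.803 m; N'_2 = 202·cos2.8° = 201.8; c'Δl = 13.74; W sinα = 9.9
Slice 3: Δl = 1.5/cos10.4° = 1.525 m; N'_3 = 168·cos10.4° = 165.2; c'Δl = 7.47; W sinα = 30.3
Slice 4: Δl = 2.3/cos17.3° = 2.409 m; N'_4 = 288·cos17.3° = 275.0; c'Δl = 11.80; W sinα = 85.6
Slice 5: Δl = 2.9/cos27.1° = 3.258 m; N'_5 = 304·cos27.1° = 270.6; c'Δl = 15.96; W sinα = 138.5
Slice 6: Δl = 1.8/cos36.8° = 2.248 m; N'_6 = 138·cos36.8° = 110.5; c'Δl = 11.01; W sinα = 82.7
Slice 7: Δl = 2.9/cos48.0° = 4.334 m; N'_7 = 103·cos48.0° = 68.9; c'Δl = 21.24; W sinα = 76.5
Σc'Δl = 90.6 kN/m; ΣN' = 1133.8 kN/m; ΣW sinα = 419.6 kN/m
Resisting = 90.6 + 1133.8·tan23.9° = 90.6 + 502.4 = 593.0 kN/m
FS = 593.0 / 419.6 = 1.413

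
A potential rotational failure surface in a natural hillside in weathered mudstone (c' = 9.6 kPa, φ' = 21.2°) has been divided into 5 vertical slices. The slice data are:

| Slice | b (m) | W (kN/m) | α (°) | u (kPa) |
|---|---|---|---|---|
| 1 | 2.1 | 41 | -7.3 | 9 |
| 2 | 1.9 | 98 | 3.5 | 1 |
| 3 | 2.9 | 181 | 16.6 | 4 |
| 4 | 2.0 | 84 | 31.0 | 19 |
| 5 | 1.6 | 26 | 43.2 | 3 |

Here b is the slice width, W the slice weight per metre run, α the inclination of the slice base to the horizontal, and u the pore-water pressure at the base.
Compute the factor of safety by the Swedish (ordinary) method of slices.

FS = 2.07

Ordinary method of slices: FS = Σ[c'·Δl_i + (W_i cosα_i − u_i·Δl_i)·tanφ'] / Σ W_i sinα_i, with Δl_i = b_i / cosα_i.
Slice 1: Δl = 2.1/cos(-7.3°) = 2.117 m; N'_1 = 41·cos(-7.3°) − 9·2.117 = 21.6; c'Δl = 20.32; W sinα = -5.2
Slice 2: Δl = 1.9/cos3.5° = 1.904 m; N'_2 = 98·cos3.5° − 1·1.904 = 95.9; c'Δl = 18.27; W sinα = 6.0
Slice 3: Δl = 2.9/cos16.6° = 3.026 m; N'_3 = 181·cos16.6° − 4·3.026 = 161.4; c'Δl = 29.05; W sinα = 51.7
Slice 4: Δl = 2.0/cos31.0° = 2.333 m; N'_4 = 84·cos31.0° − 19·2.333 = 27.7; c'Δl = 22.40; W sinα = 43.3
Slice 5: Δl = 1.6/cos43.2° = 2.195 m; N'_5 = 26·cos43.2° − 3·2.195 = 12.4; c'Δl = 21.07; W sinα = 17.8
Σc'Δl = 111.1 kN/m; ΣN' = 318.9 kN/m; ΣW sinα = 113.5 kN/m
Resisting = 111.1 + 318.9·tan21.2° = 111.1 + 123.7 = 234.8 kN/m
FS = 234.8 / 113.5 = 2.068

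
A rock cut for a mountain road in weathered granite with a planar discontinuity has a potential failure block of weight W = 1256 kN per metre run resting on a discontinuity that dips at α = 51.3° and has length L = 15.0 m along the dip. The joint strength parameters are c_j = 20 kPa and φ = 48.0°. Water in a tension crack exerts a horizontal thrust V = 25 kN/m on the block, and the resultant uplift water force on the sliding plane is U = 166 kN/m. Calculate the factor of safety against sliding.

Resolving the block weight along and normal to the plane and applying the Mohr–Coulomb strength on the joint:
N' = W cosα − U − V sinα = 1256·cos51.3° − 166 − 25·sin51.3° = 599.8 kN/m
Driving force T = W sinα + V cosα = 1256·sin51.3° + 25·cos51.3° = 995.9 kN/m
Resisting force R = c_j·L + N'·tanφ = 20·15.0 + 599.8·tan48.0° = 300.0 + 666.1 = 966.1 kN/m
FS = R / T = 966.1 / 995.9 = 0.970

FS = 0.97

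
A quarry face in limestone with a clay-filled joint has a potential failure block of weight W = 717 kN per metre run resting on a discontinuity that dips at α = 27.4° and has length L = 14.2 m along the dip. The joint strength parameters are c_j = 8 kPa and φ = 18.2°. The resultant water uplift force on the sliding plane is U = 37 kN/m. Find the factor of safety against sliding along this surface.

FS = 0.94

Resolving the block weight along and normal to the plane and applying the Mohr–Coulomb strength on the joint:
N' = W cosα − U = 717·cos27.4° − 37 = 599.6 kN/m
Driving force T = W sinα = 717·sin27.4° = 330.0 kN/m
Resisting force R = c_j·L + N'·tanφ = 8·14.2 + 599.6·tan18.2° = 113.6 + 197.1 = 310.7 kN/m
FS = R / T = 310.7 / 330.0 = 0.942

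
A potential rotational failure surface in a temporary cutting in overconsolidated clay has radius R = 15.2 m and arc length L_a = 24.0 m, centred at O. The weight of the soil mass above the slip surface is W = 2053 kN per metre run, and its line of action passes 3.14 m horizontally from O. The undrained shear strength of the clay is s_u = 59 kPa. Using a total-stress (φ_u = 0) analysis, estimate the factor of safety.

FS = 3.34

Taking moments about the centre O, the resisting moment is provided by the undrained shear strength acting along the arc:
M_R = s_u·L_a·R = 59·24.00·15.2 = 21523.2 kN·m/m
M_D = W·d = 2053·3.14 = 6446.4 kN·m/m
FS = M_R / M_D = 21523.2 / 6446.4 = 3.339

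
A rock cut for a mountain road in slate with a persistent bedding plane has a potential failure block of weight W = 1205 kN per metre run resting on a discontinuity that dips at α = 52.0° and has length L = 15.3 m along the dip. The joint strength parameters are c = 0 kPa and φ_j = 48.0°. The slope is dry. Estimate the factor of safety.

Resolving the block weight along and normal to the plane and applying the Mohr–Coulomb strength on the joint:
N' = W cosα = 1205·cos52.0° = 741.9 kN/m
Driving force T = W sinα = 1205·sin52.0° = 949.6 kN/m
Resisting force R = c·L + N'·tanφ_j = 0·15.3 + 741.9·tan48.0° = 0.0 + 823.9 = 823.9 kN/m
FS = R / T = 823.9 / 949.6 = 0.868

FS = 0.87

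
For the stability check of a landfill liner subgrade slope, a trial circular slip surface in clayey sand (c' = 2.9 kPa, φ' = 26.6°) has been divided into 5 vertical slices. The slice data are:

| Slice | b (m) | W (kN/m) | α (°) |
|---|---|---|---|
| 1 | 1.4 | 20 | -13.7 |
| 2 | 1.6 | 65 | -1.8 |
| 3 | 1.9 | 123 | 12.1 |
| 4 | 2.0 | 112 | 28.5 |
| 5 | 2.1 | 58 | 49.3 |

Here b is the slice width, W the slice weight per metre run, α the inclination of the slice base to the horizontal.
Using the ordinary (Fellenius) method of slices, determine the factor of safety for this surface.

FS = 1.73

Ordinary method of slices: FS = Σ[c'·Δl_i + (W_i cosα_i)·tanφ'] / Σ W_i sinα_i, with Δl_i = b_i / cosα_i.
Slice 1: Δl = 1.4/cos(-13.7°) = 1.441 m; N'_1 = 20·cos(-13.7°) = 19.4; c'Δl = 4.18; W sinα = -4.7
Slice 2: Δl = 1.6/cos(-1.8°) = 1.601 m; N'_2 = 65·cos(-1.8°) = 65.0; c'Δl = 4.64; W sinα = -2.0
Slice 3: Δl = 1.9/cos12.1° = 1.943 m; N'_3 = 123·cos12.1° = 120.3; c'Δl = 5.64; W sinα = 25.8
Slice 4: Δl = 2.0/cos28.5° = 2.276 m; N'_4 = 112·cos28.5° = 98.4; c'Δl = 6.60; W sinα = 53.4
Slice 5: Δl = 2.1/cos49.3° = 3.220 m; N'_5 = 58·cos49.3° = 37.8; c'Δl = 9.34; W sinα = 44.0
Σc'Δl = 30.4 kN/m; ΣN' = 340.9 kN/m; ΣW sinα = 116.4 kN/m
Resisting = 30.4 + 340.9·tan26.6° = 30.4 + 170.7 = 201.1 kN/m
FS = 201.1 / 116.4 = 1.728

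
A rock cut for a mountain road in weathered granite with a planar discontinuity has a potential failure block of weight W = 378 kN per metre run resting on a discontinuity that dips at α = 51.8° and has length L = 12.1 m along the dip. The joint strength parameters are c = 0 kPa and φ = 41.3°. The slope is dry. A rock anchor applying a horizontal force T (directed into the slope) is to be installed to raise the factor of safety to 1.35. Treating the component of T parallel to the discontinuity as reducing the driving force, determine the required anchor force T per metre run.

Resolving forces along and normal to the sliding plane, with the horizontal anchor force T adding T·sinα to the effective normal force and T·cosα acting up the plane against the driving force:
FS = [cL + (W cosα + T sinα) tanφ] / [W sinα − T cosα]
Without the anchor: N' = 233.8 kN/m, driving T_d = 297.1 kN/m, resisting R = 0·12.1 + 233.8·tan41.3° = 205.4 kN/m, FS = 0.69.
Setting FS = 1.35 and solving for T:
1.35·(297.1 − T cos51.8°) = 205.4 + T sin51.8°·tan41.3°
T·(sin51.8°·tan41.3° + 1.35·cos51.8°) = 1.35·297.1 − 205.4
T·(0.7859·0.8785 + 1.35·0.6184) = 401.0 − 205.4 = 195.7
T·1.5252 = 195.7
T = 128.3 kN/m

T = 128 kN/m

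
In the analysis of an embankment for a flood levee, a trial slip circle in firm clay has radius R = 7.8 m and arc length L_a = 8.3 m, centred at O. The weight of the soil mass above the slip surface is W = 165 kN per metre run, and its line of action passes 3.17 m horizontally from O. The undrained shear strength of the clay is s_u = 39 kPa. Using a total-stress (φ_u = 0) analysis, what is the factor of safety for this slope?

Taking moments about the centre O, the resisting moment is provided by the undrained shear strength acting along the arc:
M_R = s_u·L_a·R = 39·8.30·7.8 = 2524.9 kN·m/m
M_D = W·d = 165·3.17 = 523.0 kN·m/m
FS = M_R / M_D = 2524.9 / 523.0 = 4.827

FS = 4.83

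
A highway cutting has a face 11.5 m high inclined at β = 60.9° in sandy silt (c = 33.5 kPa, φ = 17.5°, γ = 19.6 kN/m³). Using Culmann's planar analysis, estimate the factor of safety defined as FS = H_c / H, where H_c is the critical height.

H_c = (4c/γ) · sinβ cosφ / [1 − cos(β − φ)]
    = (4·33.5/19.6) · sin60.9°·cos17.5° / [1 − cos43.4°]
    = 6.837 · 0.8333 / 0.2734 = 20.84 m
FS = H_c / H = 20.84 / 11.5 = 1.812

FS = 1.81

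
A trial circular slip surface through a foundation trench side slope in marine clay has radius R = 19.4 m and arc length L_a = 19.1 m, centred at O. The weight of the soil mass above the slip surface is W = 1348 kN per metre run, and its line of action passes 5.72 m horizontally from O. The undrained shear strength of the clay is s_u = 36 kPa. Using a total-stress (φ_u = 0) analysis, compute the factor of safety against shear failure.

FS = 1.73

Taking moments about the centre O, the resisting moment is provided by the undrained shear strength acting along the arc:
M_R = s_u·L_a·R = 36·19.10·19.4 = 13339.4 kN·m/m
M_D = W·d = 1348·5.72 = 7710.6 kN·m/m
FS = M_R / M_D = 13339.4 / 7710.6 = 1.730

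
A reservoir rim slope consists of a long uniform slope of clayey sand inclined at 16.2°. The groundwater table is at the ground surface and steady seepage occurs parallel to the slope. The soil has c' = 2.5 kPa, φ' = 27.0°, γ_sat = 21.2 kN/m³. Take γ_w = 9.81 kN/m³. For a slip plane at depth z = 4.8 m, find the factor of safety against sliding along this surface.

FS = 1.03

With seepage parallel to the slope and the water table at the surface, the effective normal stress on the slip plane uses the buoyant unit weight γ' = γ_sat − γ_w while the driving shear stress uses γ_sat:
FS = [c' + γ' z cos²β tanφ'] / [γ_sat z sinβ cosβ]
γ' = 21.2 − 9.81 = 11.39 kN/m³
Numerator = 2.5 + 11.39·4.8·cos²16.2°·tan27.0° = 2.5 + 11.39·4.8·0.9222·0.5095 = 28.189 kPa
Denominator = 21.2·4.8·sin16.2°·cos16.2° = 21.2·4.8·0.2790·0.9603 = 27.263 kPa
FS = 28.189 / 27.263 = 1.034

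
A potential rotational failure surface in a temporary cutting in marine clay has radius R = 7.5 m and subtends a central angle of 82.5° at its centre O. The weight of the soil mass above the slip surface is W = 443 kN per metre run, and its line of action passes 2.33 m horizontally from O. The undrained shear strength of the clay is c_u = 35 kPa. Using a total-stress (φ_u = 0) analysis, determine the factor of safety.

FS = 2.75

Taking moments about the centre O, the resisting moment is provided by the undrained shear strength acting along the arc:
Arc length L_a = R·θ = 7.5·(82.5°·π/180) = 7.5·1.4399 = 10.80 m
M_R = c_u·L_a·R = 35·10.80·7.5 = 2834.8 kN·m/m
M_D = W·d = 443·2.33 = 1032.2 kN·m/m
FS = M_R / M_D = 2834.8 / 1032.2 = 2.746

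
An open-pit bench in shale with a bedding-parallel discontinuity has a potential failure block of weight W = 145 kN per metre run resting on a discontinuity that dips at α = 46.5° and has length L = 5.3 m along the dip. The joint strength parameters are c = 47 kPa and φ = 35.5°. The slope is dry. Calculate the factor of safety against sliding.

Resolving the block weight along and normal to the plane and applying the Mohr–Coulomb strength on the joint:
N' = W cosα = 145·cos46.5° = 99.8 kN/m
Driving force T = W sinα = 145·sin46.5° = 105.2 kN/m
Resisting force R = c·L + N'·tanφ = 47·5.3 + 99.8·tan35.5° = 249.1 + 71.2 = 320.3 kN/m
FS = R / T = 320.3 / 105.2 = 3.045

FS = 3.05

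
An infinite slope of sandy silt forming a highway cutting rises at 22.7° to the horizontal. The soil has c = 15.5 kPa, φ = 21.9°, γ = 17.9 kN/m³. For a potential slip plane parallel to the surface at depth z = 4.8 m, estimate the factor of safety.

FS = 1.47

For an infinite slope with a slip plane parallel to the surface (no pore pressure): FS = [c + γz cos²β tanφ] / [γz sinβ cosβ].
γz = 17.9·4.8 = 85.92 kN/m²
Numerator = 15.5 + 85.92·cos²22.7°·tan21.9° = 15.5 + 85.92·0.8511·0.4020 = 44.896 kPa
Denominator = 85.92·sin22.7°·cos22.7° = 85.92·0.3859·0.9225 = 30.589 kPa
FS = 44.896 / 30.589 = 1.468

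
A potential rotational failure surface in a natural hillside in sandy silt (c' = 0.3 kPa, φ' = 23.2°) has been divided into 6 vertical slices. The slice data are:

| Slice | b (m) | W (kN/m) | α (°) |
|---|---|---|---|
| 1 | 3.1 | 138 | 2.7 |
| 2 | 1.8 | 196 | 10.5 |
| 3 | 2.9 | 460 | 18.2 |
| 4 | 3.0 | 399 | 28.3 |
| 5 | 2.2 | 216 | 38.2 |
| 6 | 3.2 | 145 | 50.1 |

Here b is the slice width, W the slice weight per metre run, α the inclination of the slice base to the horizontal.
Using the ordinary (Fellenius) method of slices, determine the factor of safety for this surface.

Ordinary method of slices: FS = Σ[c'·Δl_i + (W_i cosα_i)·tanφ'] / Σ W_i sinα_i, with Δl_i = b_i / cosα_i.
Slice 1: Δl = 3.1/cos2.7° = 3.103 m; N'_1 = 138·cos2.7° = 137.8; c'Δl = 0.93; W sinα = 6.5
Slice 2: Δl = 1.8/cos10.5° = 1.831 m; N'_2 = 196·cos10.5° = 192.7; c'Δl = 0.55; W sinα = 35.7
Slice 3: Δl = 2.9/cos18.2° = 3.053 m; N'_3 = 460·cos18.2° = 437.0; c'Δl = 0.92; W sinα = 143.7
Slice 4: Δl = 3.0/cos28.3° = 3.407 m; N'_4 = 399·cos28.3° = 351.3; c'Δl = 1.02; W sinα = 189.2
Slice 5: Δl = 2.2/cos38.2° = 2.799 m; N'_5 = 216·cos38.2° = 169.7; c'Δl = 0.84; W sinα = 133.6
Slice 6: Δl = 3.2/cos50.1° = 4.989 m; N'_6 = 145·cos50.1° = 93.0; c'Δl = 1.50; W sinα = 111.2
Σc'Δl = 5.8 kN/m; ΣN' = 1381.6 kN/m; ΣW sinα = 619.9 kN/m
Resisting = 5.8 + 1381.6·tan23.2° = 5.8 + 592.2 = 597.9 kN/m
FS = 597.9 / 619.9 = 0.965

FS = 0.96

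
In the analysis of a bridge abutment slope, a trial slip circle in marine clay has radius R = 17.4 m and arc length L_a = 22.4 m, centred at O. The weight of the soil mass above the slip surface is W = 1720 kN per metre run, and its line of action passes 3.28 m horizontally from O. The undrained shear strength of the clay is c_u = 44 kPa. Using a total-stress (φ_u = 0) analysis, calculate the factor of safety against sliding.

FS = 3.04

Taking moments about the centre O, the resisting moment is provided by the undrained shear strength acting along the arc:
M_R = c_u·L_a·R = 44·22.40·17.4 = 17149.4 kN·m/m
M_D = W·d = 1720·3.28 = 5641.6 kN·m/m
FS = M_R / M_D = 17149.4 / 5641.6 = 3.040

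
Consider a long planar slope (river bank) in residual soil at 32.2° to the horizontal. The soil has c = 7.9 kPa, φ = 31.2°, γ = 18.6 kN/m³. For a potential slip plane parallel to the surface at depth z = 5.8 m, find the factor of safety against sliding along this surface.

For an infinite slope with a slip plane parallel to the surface (no pore pressure): FS = [c + γz cos²β tanφ] / [γz sinβ cosβ].
γz = 18.6·5.8 = 107.88 kN/m²
Numerator = 7.9 + 107.88·cos²32.2°·tan31.2° = 7.9 + 107.88·0.7160·0.6056 = 54.682 kPa
Denominator = 107.88·sin32.2°·cos32.2° = 107.88·0.5329·0.8462 = 48.645 kPa
FS = 54.682 / 48.645 = 1.124

FS = 1.12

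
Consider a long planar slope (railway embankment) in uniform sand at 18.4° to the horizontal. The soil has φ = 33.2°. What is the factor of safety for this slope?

For a dry cohesionless infinite slope the factor of safety is FS = tanφ / tanβ.
FS = tan33.2° / tan18.4° = 0.6544 / 0.3327 = 1.967

FS = 1.97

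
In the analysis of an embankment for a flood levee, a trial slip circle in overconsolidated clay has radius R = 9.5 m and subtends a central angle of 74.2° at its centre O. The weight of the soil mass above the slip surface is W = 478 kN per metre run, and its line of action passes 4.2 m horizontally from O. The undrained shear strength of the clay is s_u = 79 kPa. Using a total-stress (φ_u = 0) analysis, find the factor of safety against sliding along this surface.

FS = 4.60

Taking moments about the centre O, the resisting moment is provided by the undrained shear strength acting along the arc:
Arc length L_a = R·θ = 9.5·(74.2°·π/180) = 9.5·1.2950 = 12.30 m
M_R = s_u·L_a·R = 79·12.30·9.5 = 9233.3 kN·m/m
M_D = W·d = 478·4.2 = 2007.6 kN·m/m
FS = M_R / M_D = 9233.3 / 2007.6 = 4.599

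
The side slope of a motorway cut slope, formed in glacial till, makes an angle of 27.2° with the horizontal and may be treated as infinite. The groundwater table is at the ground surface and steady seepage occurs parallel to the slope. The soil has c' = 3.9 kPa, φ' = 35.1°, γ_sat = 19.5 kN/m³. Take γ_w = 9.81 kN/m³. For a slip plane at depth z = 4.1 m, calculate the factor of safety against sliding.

With seepage parallel to the slope and the water table at the surface, the effective normal stress on the slip plane uses the buoyant unit weight γ' = γ_sat − γ_w while the driving shear stress uses γ_sat:
FS = [c' + γ' z cos²β tanφ'] / [γ_sat z sinβ cosβ]
γ' = 19.5 − 9.81 = 9.69 kN/m³
Numerator = 3.9 + 9.69·4.1·cos²27.2°·tan35.1° = 3.9 + 9.69·4.1·0.7911·0.7028 = 25.988 kPa
Denominator = 19.5·4.1·sin27.2°·cos27.2° = 19.5·4.1·0.4571·0.8894 = 32.504 kPa
FS = 25.988 / 32.504 = 0.800

FS = 0.80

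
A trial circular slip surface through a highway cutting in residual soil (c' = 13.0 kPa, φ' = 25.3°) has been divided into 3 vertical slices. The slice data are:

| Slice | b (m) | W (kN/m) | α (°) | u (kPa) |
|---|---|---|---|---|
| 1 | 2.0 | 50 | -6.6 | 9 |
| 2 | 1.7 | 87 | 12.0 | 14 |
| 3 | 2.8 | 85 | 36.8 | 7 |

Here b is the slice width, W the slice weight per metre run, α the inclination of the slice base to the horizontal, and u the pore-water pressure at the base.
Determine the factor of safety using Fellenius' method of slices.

Ordinary method of slices: FS = Σ[c'·Δl_i + (W_i cosα_i − u_i·Δl_i)·tanφ'] / Σ W_i sinα_i, with Δl_i = b_i / cosα_i.
Slice 1: Δl = 2.0/cos(-6.6°) = 2.013 m; N'_1 = 50·cos(-6.6°) − 9·2.013 = 31.5; c'Δl = 26.17; W sinα = -5.7
Slice 2: Δl = 1.7/cos12.0° = 1.738 m; N'_2 = 87·cos12.0° − 14·1.738 = 60.8; c'Δl = 22.59; W sinα = 18.1
Slice 3: Δl = 2.8/cos36.8° = 3.497 m; N'_3 = 85·cos36.8° − 7·3.497 = 43.6; c'Δl = 45.46; W sinα = 50.9
Σc'Δl = 94.2 kN/m; ΣN' = 135.9 kN/m; ΣW sinα = 63.3 kN/m
Resisting = 94.2 + 135.9·tan25.3° = 94.2 + 64.2 = 158.5 kN/m
FS = 158.5 / 63.3 = 2.505

FS = 2.51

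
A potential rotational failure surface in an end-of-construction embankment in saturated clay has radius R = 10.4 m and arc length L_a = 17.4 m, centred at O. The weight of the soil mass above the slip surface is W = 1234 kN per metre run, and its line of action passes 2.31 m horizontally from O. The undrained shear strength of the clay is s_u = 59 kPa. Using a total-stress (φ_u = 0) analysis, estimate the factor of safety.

Taking moments about the centre O, the resisting moment is provided by the undrained shear strength acting along the arc:
M_R = s_u·L_a·R = 59·17.40·10.4 = 10676.6 kN·m/m
M_D = W·d = 1234·2.31 = 2850.5 kN·m/m
FS = M_R / M_D = 10676.6 / 2850.5 = 3.745

FS = 3.75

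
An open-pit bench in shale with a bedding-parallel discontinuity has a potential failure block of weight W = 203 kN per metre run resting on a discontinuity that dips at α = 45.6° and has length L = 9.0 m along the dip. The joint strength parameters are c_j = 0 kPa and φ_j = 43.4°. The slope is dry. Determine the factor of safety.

Resolving the block weight along and normal to the plane and applying the Mohr–Coulomb strength on the joint:
N' = W cosα = 203·cos45.6° = 142.0 kN/m
Driving force T = W sinα = 203·sin45.6° = 145.0 kN/m
Resisting force R = c_j·L + N'·tanφ_j = 0·9.0 + 142.0·tan43.4° = 0.0 + 134.3 = 134.3 kN/m
FS = R / T = 134.3 / 145.0 = 0.926

FS = 0.93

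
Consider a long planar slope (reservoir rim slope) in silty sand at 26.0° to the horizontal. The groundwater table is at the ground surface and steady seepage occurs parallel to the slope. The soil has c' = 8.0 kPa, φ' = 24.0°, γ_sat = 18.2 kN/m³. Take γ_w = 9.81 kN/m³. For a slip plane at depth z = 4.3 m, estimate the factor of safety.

FS = 0.68

With seepage parallel to the slope and the water table at the surface, the effective normal stress on the slip plane uses the buoyant unit weight γ' = γ_sat − γ_w while the driving shear stress uses γ_sat:
FS = [c' + γ' z cos²β tanφ'] / [γ_sat z sinβ cosβ]
γ' = 18.2 − 9.81 = 8.39 kN/m³
Numerator = 8.0 + 8.39·4.3·cos²26.0°·tan24.0° = 8.0 + 8.39·4.3·0.8078·0.4452 = 20.976 kPa
Denominator = 18.2·4.3·sin26.0°·cos26.0° = 18.2·4.3·0.4384·0.8988 = 30.835 kPa
FS = 20.976 / 30.835 = 0.680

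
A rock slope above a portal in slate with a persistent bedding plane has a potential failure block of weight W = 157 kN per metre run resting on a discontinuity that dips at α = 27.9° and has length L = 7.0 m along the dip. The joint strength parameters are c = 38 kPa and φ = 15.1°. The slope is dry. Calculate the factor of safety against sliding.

FS = 4.13

Resolving the block weight along and normal to the plane and applying the Mohr–Coulomb strength on the joint:
N' = W cosα = 157·cos27.9° = 138.8 kN/m
Driving force T = W sinα = 157·sin27.9° = 73.5 kN/m
Resisting force R = c·L + N'·tanφ = 38·7.0 + 138.8·tan15.1° = 266.0 + 37.4 = 303.4 kN/m
FS = R / T = 303.4 / 73.5 = 4.130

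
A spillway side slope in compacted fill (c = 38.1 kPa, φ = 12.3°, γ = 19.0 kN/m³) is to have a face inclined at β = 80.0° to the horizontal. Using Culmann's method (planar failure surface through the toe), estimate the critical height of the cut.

Culmann's analysis gives the critical failure plane at α_cr = (β + φ)/2 = (80.0 + 12.3)/2 = 46.1°, and the critical height
H_c = (4c/γ) · sinβ cosφ / [1 − cos(β − φ)]
    = (4·38.1/19.0) · sin80.0°·cos12.3° / [1 − cos(67.7°)]
    = 8.021 · 0.9848·0.9770 / [1 − 0.3795]
    = 8.021 · 0.9622 / 0.6205
    = 12.44 m

H_c = 12.44 m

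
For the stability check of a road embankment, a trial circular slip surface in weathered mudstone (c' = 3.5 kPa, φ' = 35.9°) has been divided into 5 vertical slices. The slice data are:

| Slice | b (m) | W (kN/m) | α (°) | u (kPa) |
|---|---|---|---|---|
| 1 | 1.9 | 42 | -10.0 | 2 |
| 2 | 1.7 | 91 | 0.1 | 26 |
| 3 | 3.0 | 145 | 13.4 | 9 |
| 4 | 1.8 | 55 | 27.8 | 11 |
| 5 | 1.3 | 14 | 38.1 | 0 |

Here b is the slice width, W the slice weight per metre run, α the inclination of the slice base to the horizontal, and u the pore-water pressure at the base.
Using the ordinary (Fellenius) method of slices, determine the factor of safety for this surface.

FS = 3.40

Ordinary method of slices: FS = Σ[c'·Δl_i + (W_i cosα_i − u_i·Δl_i)·tanφ'] / Σ W_i sinα_i, with Δl_i = b_i / cosα_i.
Slice 1: Δl = 1.9/cos(-10.0°) = 1.929 m; N'_1 = 42·cos(-10.0°) − 2·1.929 = 37.5; c'Δl = 6.75; W sinα = -7.3
Slice 2: Δl = 1.7/cos0.1° = 1.700 m; N'_2 = 91·cos0.1° − 26·1.700 = 46.8; c'Δl = 5.95; W sinα = 0.2
Slice 3: Δl = 3.0/cos13.4° = 3.084 m; N'_3 = 145·cos13.4° − 9·3.084 = 113.3; c'Δl = 10.79; W sinα = 33.6
Slice 4: Δl = 1.8/cos27.8° = 2.035 m; N'_4 = 55·cos27.8° − 11·2.035 = 26.3; c'Δl = 7.12; W sinα = 25.7
Slice 5: Δl = 1.3/cos38.1° = 1.652 m; N'_5 = 14·cos38.1° − 0·1.652 = 11.0; c'Δl = 5.78; W sinα = 8.6
Σc'Δl = 36.4 kN/m; ΣN' = 234.9 kN/m; ΣW sinα = 60.8 kN/m
Resisting = 36.4 + 234.9·tan35.9° = 36.4 + 170.0 = 206.4 kN/m
FS = 206.4 / 60.8 = 3.398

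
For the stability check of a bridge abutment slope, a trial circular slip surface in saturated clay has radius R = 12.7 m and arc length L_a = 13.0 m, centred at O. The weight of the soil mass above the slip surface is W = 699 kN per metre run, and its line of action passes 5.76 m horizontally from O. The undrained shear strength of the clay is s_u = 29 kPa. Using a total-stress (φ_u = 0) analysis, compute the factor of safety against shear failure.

Taking moments about the centre O, the resisting moment is provided by the undrained shear strength acting along the arc:
M_R = s_u·L_a·R = 29·13.00·12.7 = 4787.9 kN·m/m
M_D = W·d = 699·5.76 = 4026.2 kN·m/m
FS = M_R / M_D = 4787.9 / 4026.2 = 1.189

FS = 1.19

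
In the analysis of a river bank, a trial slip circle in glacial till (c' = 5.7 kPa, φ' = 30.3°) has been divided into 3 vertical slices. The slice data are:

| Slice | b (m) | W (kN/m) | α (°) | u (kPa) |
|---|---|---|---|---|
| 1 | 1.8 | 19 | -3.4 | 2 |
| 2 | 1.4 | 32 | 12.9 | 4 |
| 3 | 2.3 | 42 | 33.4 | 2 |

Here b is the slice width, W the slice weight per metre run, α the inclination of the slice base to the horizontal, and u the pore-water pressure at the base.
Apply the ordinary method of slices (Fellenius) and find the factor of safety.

FS = 2.58

Ordinary method of slices: FS = Σ[c'·Δl_i + (W_i cosα_i − u_i·Δl_i)·tanφ'] / Σ W_i sinα_i, with Δl_i = b_i / cosα_i.
Slice 1: Δl = 1.8/cos(-3.4°) = 1.803 m; N'_1 = 19·cos(-3.4°) − 2·1.803 = 15.4; c'Δl = 10.28; W sinα = -1.1
Slice 2: Δl = 1.4/cos12.9° = 1.436 m; N'_2 = 32·cos12.9° − 4·1.436 = 25.4; c'Δl = 8.19; W sinα = 7.1
Slice 3: Δl = 2.3/cos33.4° = 2.755 m; N'_3 = 42·cos33.4° − 2·2.755 = 29.6; c'Δl = 15.70; W sinα = 23.1
Σc'Δl = 34.2 kN/m; ΣN' = 70.4 kN/m; ΣW sinα = 29.1 kN/m
Resisting = 34.2 + 70.4·tan30.3° = 34.2 + 41.1 = 75.3 kN/m
FS = 75.3 / 29.1 = 2.584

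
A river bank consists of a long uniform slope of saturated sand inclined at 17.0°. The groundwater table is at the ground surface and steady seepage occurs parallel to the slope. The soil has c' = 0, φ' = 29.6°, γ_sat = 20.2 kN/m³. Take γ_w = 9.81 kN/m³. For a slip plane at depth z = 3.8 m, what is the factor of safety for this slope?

With seepage parallel to the slope and the water table at the surface, the effective normal stress on the slip plane uses the buoyant unit weight γ' = γ_sat − γ_w while the driving shear stress uses γ_sat:
FS = [c' + γ' z cos²β tanφ'] / [γ_sat z sinβ cosβ]
(For c' = 0 this reduces to FS = (γ'/γ_sat)·tanφ'/tanβ.)
γ' = 20.2 − 9.81 = 10.39 kN/m³
Numerator = 0.0 + 10.39·3.8·cos²17.0°·tan29.6° = 0.0 + 10.39·3.8·0.9145·0.5681 = 20.512 kPa
Denominator = 20.2·3.8·sin17.0°·cos17.0° = 20.2·3.8·0.2924·0.9563 = 21.462 kPa
FS = 20.512 / 21.462 = 0.956

FS = 0.96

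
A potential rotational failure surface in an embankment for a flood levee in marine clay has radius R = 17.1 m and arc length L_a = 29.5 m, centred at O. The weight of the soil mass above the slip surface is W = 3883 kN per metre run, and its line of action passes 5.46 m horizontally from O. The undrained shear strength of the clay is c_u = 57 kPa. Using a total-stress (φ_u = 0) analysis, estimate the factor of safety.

FS = 1.36

Taking moments about the centre O, the resisting moment is provided by the undrained shear strength acting along the arc:
M_R = c_u·L_a·R = 57·29.50·17.1 = 28753.7 kN·m/m
M_D = W·d = 3883·5.46 = 21201.2 kN·m/m
FS = M_R / M_D = 28753.7 / 21201.2 = 1.356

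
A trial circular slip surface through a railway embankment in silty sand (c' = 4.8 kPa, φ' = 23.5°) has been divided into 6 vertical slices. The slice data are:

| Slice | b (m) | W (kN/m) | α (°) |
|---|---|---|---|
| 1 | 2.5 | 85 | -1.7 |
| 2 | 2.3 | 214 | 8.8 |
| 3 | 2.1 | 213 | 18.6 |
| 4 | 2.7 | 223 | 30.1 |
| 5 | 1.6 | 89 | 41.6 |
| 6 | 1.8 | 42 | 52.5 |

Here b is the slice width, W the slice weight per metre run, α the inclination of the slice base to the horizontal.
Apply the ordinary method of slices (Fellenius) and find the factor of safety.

Ordinary method of slices: FS = Σ[c'·Δl_i + (W_i cosα_i)·tanφ'] / Σ W_i sinα_i, with Δl_i = b_i / cosα_i.
Slice 1: Δl = 2.5/cos(-1.7°) = 2.501 m; N'_1 = 85·cos(-1.7°) = 85.0; c'Δl = 12.01; W sinα = -2.5
Slice 2: Δl = 2.3/cos8.8° = 2.327 m; N'_2 = 214·cos8.8° = 211.5; c'Δl = 11.17; W sinα = 32.7
Slice 3: Δl = 2.1/cos18.6° = 2.216 m; N'_3 = 213·cos18.6° = 201.9; c'Δl = 10.64; W sinα = 67.9
Slice 4: Δl = 2.7/cos30.1° = 3.121 m; N'_4 = 223·cos30.1° = 192.9; c'Δl = 14.98; W sinα = 111.8
Slice 5: Δl = 1.6/cos41.6° = 2.140 m; N'_5 = 89·cos41.6° = 66.6; c'Δl = 10.27; W sinα = 59.1
Slice 6: Δl = 1.8/cos52.5° = 2.957 m; N'_6 = 42·cos52.5° = 25.6; c'Δl = 14.19; W sinα = 33.3
Σc'Δl = 73.3 kN/m; ΣN' = 783.4 kN/m; ΣW sinα = 302.4 kN/m
Resisting = 73.3 + 783.4·tan23.5° = 73.3 + 340.6 = 413.9 kN/m
FS = 413.9 / 302.4 = 1.369

FS = 1.37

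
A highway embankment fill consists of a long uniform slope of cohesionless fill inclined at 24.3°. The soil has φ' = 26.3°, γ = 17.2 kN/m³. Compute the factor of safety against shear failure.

For a dry cohesionless infinite slope the factor of safety is FS = tanφ' / tanβ.
FS = tan26.3° / tan24.3° = 0.4942 / 0.4515 = 1.095

FS = 1.09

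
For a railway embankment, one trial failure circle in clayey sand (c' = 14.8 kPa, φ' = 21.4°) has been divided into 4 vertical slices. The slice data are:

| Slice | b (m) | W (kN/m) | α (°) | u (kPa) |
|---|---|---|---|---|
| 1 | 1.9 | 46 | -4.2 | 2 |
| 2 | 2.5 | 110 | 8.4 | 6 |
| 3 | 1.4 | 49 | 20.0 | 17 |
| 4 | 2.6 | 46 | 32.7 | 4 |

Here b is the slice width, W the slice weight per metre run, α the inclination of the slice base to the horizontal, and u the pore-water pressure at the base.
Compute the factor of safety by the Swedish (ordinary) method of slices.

Ordinary method of slices: FS = Σ[c'·Δl_i + (W_i cosα_i − u_i·Δl_i)·tanφ'] / Σ W_i sinα_i, with Δl_i = b_i / cosα_i.
Slice 1: Δl = 1.9/cos(-4.2°) = 1.905 m; N'_1 = 46·cos(-4.2°) − 2·1.905 = 42.1; c'Δl = 28.20; W sinα = -3.4
Slice 2: Δl = 2.5/cos8.4° = 2.527 m; N'_2 = 110·cos8.4° − 6·2.527 = 93.7; c'Δl = 37.40; W sinα = 16.1
Slice 3: Δl = 1.4/cos20.0° = 1.490 m; N'_3 = 49·cos20.0° − 17·1.490 = 20.7; c'Δl = 22.05; W sinα = 16.8
Slice 4: Δl = 2.6/cos32.7° = 3.090 m; N'_4 = 46·cos32.7° − 4·3.090 = 26.4; c'Δl = 45.73; W sinα = 24.9
Σc'Δl = 133.4 kN/m; ΣN' = 182.8 kN/m; ΣW sinα = 54.3 kN/m
Resisting = 133.4 + 182.8·tan21.4° = 133.4 + 71.6 = 205.0 kN/m
FS = 205.0 / 54.3 = 3.775

FS = 3.77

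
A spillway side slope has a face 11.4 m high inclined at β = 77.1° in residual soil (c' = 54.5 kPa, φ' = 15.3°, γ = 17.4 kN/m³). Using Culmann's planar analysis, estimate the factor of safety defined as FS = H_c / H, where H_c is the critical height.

H_c = (4c'/γ) · sinβ cosφ' / [1 − cos(β − φ')]
    = (4·54.5/17.4) · sin77.1°·cos15.3° / [1 − cos61.8°]
    = 12.529 · 0.9402 / 0.5274 = 22.33 m
FS = H_c / H = 22.33 / 11.4 = 1.959

FS = 1.96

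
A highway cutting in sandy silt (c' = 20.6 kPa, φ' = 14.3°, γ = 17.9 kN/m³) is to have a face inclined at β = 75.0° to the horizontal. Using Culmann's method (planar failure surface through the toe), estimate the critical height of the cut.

Culmann's analysis gives the critical failure plane at α_cr = (β + φ')/2 = (75.0 + 14.3)/2 = 44.6°, and the critical height
H_c = (4c'/γ) · sinβ cosφ' / [1 − cos(β − φ')]
    = (4·20.6/17.9) · sin75.0°·cos14.3° / [1 − cos(60.7°)]
    = 4.603 · 0.9659·0.9690 / [1 − 0.4894]
    = 4.603 · 0.9360 / 0.5106
    = 8.44 m

H_c = 8.44 m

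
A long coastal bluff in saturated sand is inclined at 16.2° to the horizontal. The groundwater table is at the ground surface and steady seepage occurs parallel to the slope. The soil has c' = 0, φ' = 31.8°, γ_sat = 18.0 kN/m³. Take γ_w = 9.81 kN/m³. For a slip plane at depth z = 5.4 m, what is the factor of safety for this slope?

With seepage parallel to the slope and the water table at the surface, the effective normal stress on the slip plane uses the buoyant unit weight γ' = γ_sat − γ_w while the driving shear stress uses γ_sat:
FS = [c' + γ' z cos²β tanφ'] / [γ_sat z sinβ cosβ]
(For c' = 0 this reduces to FS = (γ'/γ_sat)·tanφ'/tanβ.)
γ' = 18.0 − 9.81 = 8.19 kN/m³
Numerator = 0.0 + 8.19·5.4·cos²16.2°·tan31.8° = 0.0 + 8.19·5.4·0.9222·0.6200 = 25.287 kPa
Denominator = 18.0·5.4·sin16.2°·cos16.2° = 18.0·5.4·0.2790·0.9603 = 26.041 kPa
FS = 25.287 / 26.041 = 0.971

FS = 0.97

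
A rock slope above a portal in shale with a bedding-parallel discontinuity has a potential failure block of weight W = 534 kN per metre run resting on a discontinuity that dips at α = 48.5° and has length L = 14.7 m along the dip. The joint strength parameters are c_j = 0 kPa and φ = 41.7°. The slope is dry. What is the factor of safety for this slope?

Resolving the block weight along and normal to the plane and applying the Mohr–Coulomb strength on the joint:
N' = W cosα = 534·cos48.5° = 353.8 kN/m
Driving force T = W sinα = 534·sin48.5° = 399.9 kN/m
Resisting force R = c_j·L + N'·tanφ = 0·14.7 + 353.8·tan41.7° = 0.0 + 315.3 = 315.3 kN/m
FS = R / T = 315.3 / 399.9 = 0.788

FS = 0.79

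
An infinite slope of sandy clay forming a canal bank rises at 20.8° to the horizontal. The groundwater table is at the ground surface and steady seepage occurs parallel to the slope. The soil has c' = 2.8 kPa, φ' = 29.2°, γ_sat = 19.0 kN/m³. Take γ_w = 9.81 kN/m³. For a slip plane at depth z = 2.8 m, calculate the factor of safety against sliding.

With seepage parallel to the slope and the water table at the surface, the effective normal stress on the slip plane uses the buoyant unit weight γ' = γ_sat − γ_w while the driving shear stress uses γ_sat:
FS = [c' + γ' z cos²β tanφ'] / [γ_sat z sinβ cosβ]
γ' = 19.0 − 9.81 = 9.19 kN/m³
Numerator = 2.8 + 9.19·2.8·cos²20.8°·tan29.2° = 2.8 + 9.19·2.8·0.8739·0.5589 = 15.368 kPa
Denominator = 19.0·2.8·sin20.8°·cos20.8° = 19.0·2.8·0.3551·0.9348 = 17.660 kPa
FS = 15.368 / 17.660 = 0.870

FS = 0.87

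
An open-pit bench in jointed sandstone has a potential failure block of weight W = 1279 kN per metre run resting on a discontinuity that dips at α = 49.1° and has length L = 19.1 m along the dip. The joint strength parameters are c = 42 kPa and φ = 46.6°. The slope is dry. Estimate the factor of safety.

Resolving the block weight along and normal to the plane and applying the Mohr–Coulomb strength on the joint:
N' = W cosα = 1279·cos49.1° = 837.4 kN/m
Driving force T = W sinα = 1279·sin49.1° = 966.7 kN/m
Resisting force R = c·L + N'·tanφ = 42·19.1 + 837.4·tan46.6° = 802.2 + 885.5 = 1687.7 kN/m
FS = R / T = 1687.7 / 966.7 = 1.746

FS = 1.75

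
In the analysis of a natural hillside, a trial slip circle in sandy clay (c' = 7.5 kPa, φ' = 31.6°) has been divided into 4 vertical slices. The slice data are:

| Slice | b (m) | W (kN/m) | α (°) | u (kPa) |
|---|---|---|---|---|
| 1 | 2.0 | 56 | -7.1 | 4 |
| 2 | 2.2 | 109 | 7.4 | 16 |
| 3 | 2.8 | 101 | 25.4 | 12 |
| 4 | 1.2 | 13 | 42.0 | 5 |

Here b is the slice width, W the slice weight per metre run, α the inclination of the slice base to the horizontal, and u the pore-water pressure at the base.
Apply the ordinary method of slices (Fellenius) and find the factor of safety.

Ordinary method of slices: FS = Σ[c'·Δl_i + (W_i cosα_i − u_i·Δl_i)·tanφ'] / Σ W_i sinα_i, with Δl_i = b_i / cosα_i.
Slice 1: Δl = 2.0/cos(-7.1°) = 2.015 m; N'_1 = 56·cos(-7.1°) − 4·2.015 = 47.5; c'Δl = 15.12; W sinα = -6.9
Slice 2: Δl = 2.2/cos7.4° = 2.218 m; N'_2 = 109·cos7.4° − 16·2.218 = 72.6; c'Δl = 16.64; W sinα = 14.0
Slice 3: Δl = 2.8/cos25.4° = 3.100 m; N'_3 = 101·cos25.4° − 12·3.100 = 54.0; c'Δl = 23.25; W sinα = 43.3
Slice 4: Δl = 1.2/cos42.0° = 1.615 m; N'_4 = 13·cos42.0° − 5·1.615 = 1.6; c'Δl = 12.11; W sinα = 8.7
Σc'Δl = 67.1 kN/m; ΣN' = 175.7 kN/m; ΣW sinα = 59.1 kN/m
Resisting = 67.1 + 175.7·tan31.6° = 67.1 + 108.1 = 175.2 kN/m
FS = 175.2 / 59.1 = 2.963

FS = 2.96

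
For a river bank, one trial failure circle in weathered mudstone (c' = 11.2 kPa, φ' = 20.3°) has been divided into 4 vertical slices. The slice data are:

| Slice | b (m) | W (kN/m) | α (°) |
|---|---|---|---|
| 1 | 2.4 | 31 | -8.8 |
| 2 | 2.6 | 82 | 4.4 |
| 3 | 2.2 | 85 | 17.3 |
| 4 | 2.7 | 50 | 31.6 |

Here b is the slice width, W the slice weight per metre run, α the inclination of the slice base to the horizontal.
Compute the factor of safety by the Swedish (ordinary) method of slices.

FS = 3.87

Ordinary method of slices: FS = Σ[c'·Δl_i + (W_i cosα_i)·tanφ'] / Σ W_i sinα_i, with Δl_i = b_i / cosα_i.
Slice 1: Δl = 2.4/cos(-8.8°) = 2.429 m; N'_1 = 31·cos(-8.8°) = 30.6; c'Δl = 27.20; W sinα = -4.7
Slice 2: Δl = 2.6/cos4.4° = 2.608 m; N'_2 = 82·cos4.4° = 81.8; c'Δl = 29.21; W sinα = 6.3
Slice 3: Δl = 2.2/cos17.3° = 2.304 m; N'_3 = 85·cos17.3° = 81.2; c'Δl = 25.81; W sinα = 25.3
Slice 4: Δl = 2.7/cos31.6° = 3.170 m; N'_4 = 50·cos31.6° = 42.6; c'Δl = 35.50; W sinα = 26.2
Σc'Δl = 117.7 kN/m; ΣN' = 236.1 kN/m; ΣW sinα = 53.0 kN/m
Resisting = 117.7 + 236.1·tan20.3° = 117.7 + 87.3 = 205.1 kN/m
FS = 205.1 / 53.0 = 3.867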